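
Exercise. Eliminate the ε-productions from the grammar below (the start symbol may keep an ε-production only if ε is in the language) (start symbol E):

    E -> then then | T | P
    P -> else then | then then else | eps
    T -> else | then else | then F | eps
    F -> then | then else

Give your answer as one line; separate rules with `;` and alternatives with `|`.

Nullable set = {E, P, T}.
ε ∈ L(G) since E is nullable, so keep E → ε.

E -> then then | T | P | eps; P -> else then | then then else; T -> else | then else | then F; F -> then | then else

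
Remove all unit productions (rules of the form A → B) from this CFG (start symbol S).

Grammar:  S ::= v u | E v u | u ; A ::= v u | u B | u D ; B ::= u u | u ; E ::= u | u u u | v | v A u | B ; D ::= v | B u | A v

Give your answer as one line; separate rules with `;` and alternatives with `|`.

Unit pairs: E ⇒* {B}.
For every A with A ⇒* B via unit rules, add B's non-unit alternatives to A; then delete every rule of the form X → Y.

S ::= v u | E v u | u; A ::= v u | u B | u D; B ::= u u | u; E ::= u u | u | u u u | v | v A u; D ::= v | B u | A v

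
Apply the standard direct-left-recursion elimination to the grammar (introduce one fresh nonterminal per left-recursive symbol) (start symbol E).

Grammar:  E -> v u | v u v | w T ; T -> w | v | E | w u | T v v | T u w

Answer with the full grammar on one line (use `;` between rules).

E -> v u | v u v | w T; T -> w T' | v T' | E T' | w u T'; T' -> v v T' | u w T' | epsilon

Left recursion appears on T.
For T: α = {v v, u w}, β = {w, v, E, w u}. Rewrite as T → β T' and T' → α T' | ε.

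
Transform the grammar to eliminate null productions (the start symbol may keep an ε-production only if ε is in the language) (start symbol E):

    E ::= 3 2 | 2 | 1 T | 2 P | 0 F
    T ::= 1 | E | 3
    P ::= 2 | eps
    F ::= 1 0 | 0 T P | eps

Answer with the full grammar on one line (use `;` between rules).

Nullable set = {F, P}.
ε ∉ L(G), so no ε-production is kept.
Add the nullable-subset variants: E → 0 F gives 0 F | 0. F → 0 T P gives 0 T P | 0 T.

E ::= 3 2 | 2 | 1 T | 2 P | 0 F | 0; T ::= 1 | E | 3; P ::= 2; F ::= 1 0 | 0 T P | 0 T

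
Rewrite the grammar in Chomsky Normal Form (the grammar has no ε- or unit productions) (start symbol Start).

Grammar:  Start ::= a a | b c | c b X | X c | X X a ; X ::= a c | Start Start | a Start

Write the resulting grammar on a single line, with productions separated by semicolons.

Start ::= X1 X1 | X2 X3 | X3 Y1 | X X3 | X Y2; X ::= X1 X3 | Start Start | X1 Start; X1 ::= a; X2 ::= b; X3 ::= c; Y1 ::= X2 X; Y2 ::= X X1

Introduce a nonterminal for each terminal appearing in a rule of length ≥ 2: X1 → a, X2 → b, X3 → c.
Binarize each right-hand side of length ≥ 3 by chaining fresh nonterminals (Y1, Y2, …): affected rules were Start → X3 X2 X; Start → X X X1.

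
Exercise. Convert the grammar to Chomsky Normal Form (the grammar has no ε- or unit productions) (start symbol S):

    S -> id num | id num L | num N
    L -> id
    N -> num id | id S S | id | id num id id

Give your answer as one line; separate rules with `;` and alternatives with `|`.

S -> X1 X2 | X1 Y1 | X2 N; L -> id; N -> X2 X1 | X1 Y2 | id | X1 Y3; X1 -> id; X2 -> num; Y1 -> X2 L; Y2 -> S S; Y3 -> X2 Y4; Y4 -> X1 X1

Introduce a nonterminal for each terminal appearing in a rule of length ≥ 2: X1 → id, X2 → num.
Binarize each right-hand side of length ≥ 3 by chaining fresh nonterminals (Y1, Y2, …): affected rules were S → X1 X2 L; N → X1 S S; N → X1 X2 X1 X1.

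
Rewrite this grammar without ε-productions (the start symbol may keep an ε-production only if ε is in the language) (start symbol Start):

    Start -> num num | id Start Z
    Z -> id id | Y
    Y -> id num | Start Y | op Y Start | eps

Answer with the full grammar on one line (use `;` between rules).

The nullable symbols are {Y, Z}.
ε ∉ L(G), so no ε-production is kept.
Add the nullable-subset variants: Start → id Start Z gives id Start Z | id Start. Y → Start Y gives Start Y | Start. Y → op Y Start gives op Y Start | op Start.

Start -> num num | id Start Z | id Start; Z -> id id | Y; Y -> id num | Start Y | Start | op Y Start | op Start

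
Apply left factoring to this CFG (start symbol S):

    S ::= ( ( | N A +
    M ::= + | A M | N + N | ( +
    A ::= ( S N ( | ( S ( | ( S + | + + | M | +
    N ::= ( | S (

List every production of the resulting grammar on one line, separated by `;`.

S ::= ( ( | N A +; M ::= + | A M | N + N | ( +; A ::= M | ( S A' | + A''; N ::= ( | S (; A' ::= N ( | ( | +; A'' ::= + | epsilon

A has alternatives sharing prefix '( S': factor to A → ( S A' with A' → N ( | ( | +.
A has alternatives sharing prefix '+': factor to A → + A'' with A'' → + | ε.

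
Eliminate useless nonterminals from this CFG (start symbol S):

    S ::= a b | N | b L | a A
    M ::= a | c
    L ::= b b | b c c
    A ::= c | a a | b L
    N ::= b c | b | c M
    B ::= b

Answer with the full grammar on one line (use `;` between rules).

Generating nonterminals: {A, B, L, M, N, S}.
Reachable from S after that: {A, L, M, N, S}.
Removed useless symbols: {B} and every production mentioning them.

S ::= a b | N | b L | a A; M ::= a | c; L ::= b b | b c c; A ::= c | a a | b L; N ::= b c | b | c M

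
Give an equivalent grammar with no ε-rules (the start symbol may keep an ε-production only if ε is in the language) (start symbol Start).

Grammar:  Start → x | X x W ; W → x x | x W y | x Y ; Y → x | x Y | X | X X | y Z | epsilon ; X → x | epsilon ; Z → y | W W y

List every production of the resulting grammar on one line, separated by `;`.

Nullable set = {X, Y}.
ε ∉ L(G), so no ε-production is kept.
Add the nullable-subset variants: Start → X x W gives X x W | x W. W → x Y gives x Y | x.

Start → x | X x W | x W; W → x x | x W y | x Y | x; Y → x | x Y | X | X X | y Z; X → x; Z → y | W W y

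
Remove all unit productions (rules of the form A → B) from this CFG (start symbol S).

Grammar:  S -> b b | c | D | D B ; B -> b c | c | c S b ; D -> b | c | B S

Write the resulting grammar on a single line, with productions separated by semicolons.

Unit pairs: S ⇒* {D}.
For each unit pair (A, B), copy every non-unit production of B to A, then drop all unit productions.

S -> b | c | B S | b b | D B; B -> b c | c | c S b; D -> b | c | B S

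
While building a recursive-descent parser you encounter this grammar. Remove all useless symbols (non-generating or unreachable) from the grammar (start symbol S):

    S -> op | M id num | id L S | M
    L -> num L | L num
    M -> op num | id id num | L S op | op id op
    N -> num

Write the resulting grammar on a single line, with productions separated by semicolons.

S -> op | M id num | M; M -> op num | id id num | op id op

Generating nonterminals: {M, N, S}.
Reachable from S after that: {M, S}.
Removed useless symbols: {L, N} and every production mentioning them.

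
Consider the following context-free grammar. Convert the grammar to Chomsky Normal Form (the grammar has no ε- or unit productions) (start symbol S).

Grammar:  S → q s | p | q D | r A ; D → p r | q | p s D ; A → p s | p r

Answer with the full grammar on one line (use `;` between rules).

S → X1 X2 | p | X1 D | X3 A; D → X4 X3 | q | X4 Y1; A → X4 X2 | X4 X3; X1 → q; X2 → s; X3 → r; X4 → p; Y1 → X2 D

Introduce a nonterminal for each terminal appearing in a rule of length ≥ 2: X1 → q, X2 → s, X3 → r, X4 → p.
Binarize each right-hand side of length ≥ 3 by chaining fresh nonterminals (Y1, Y2, …): affected rules were D → X4 X2 D.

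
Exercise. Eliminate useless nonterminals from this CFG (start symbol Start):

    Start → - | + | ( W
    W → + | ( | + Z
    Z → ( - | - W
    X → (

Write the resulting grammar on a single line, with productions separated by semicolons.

Start → - | + | ( W; W → + | ( | + Z; Z → ( - | - W

Generating nonterminals: {Start, W, X, Z}.
Reachable from Start after that: {Start, W, Z}.
Removed useless symbols: {X} and every production mentioning them.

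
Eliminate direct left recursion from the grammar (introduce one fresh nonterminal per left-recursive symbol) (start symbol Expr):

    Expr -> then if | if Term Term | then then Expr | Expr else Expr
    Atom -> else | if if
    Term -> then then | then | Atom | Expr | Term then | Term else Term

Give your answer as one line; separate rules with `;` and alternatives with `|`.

Expr -> then if Expr1 | if Term Term Expr1 | then then Expr Expr1; Atom -> else | if if; Term -> then then Term1 | then Term1 | Atom Term1 | Expr Term1; Expr1 -> else Expr Expr1 | ε; Term1 -> then Term1 | else Term Term1 | ε

Left recursion appears on Expr, Term.
For Expr: α = {else Expr}, β = {then if, if Term Term, then then Expr}. Rewrite as Expr → β Expr1 and Expr1 → α Expr1 | ε.
For Term: α = {then, else Term}, β = {then then, then, Atom, Expr}. Rewrite as Term → β Term1 and Term1 → α Term1 | ε.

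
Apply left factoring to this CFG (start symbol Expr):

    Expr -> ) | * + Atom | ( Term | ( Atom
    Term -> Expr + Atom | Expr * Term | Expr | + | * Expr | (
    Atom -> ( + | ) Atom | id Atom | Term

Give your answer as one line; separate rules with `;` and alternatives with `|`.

Expr has alternatives sharing prefix '(': factor to Expr → ( Expr1 with Expr1 → Term | Atom.
Term has alternatives sharing prefix 'Expr': factor to Term → Expr Term1 with Term1 → + Atom | * Term | ε.

Expr -> ) | * + Atom | ( Expr1; Term -> + | * Expr | ( | Expr Term1; Atom -> ( + | ) Atom | id Atom | Term; Expr1 -> Term | Atom; Term1 -> + Atom | * Term | ε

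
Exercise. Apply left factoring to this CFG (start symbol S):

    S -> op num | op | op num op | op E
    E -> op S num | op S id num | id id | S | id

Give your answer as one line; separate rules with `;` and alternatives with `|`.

S has alternatives sharing prefix 'op': factor to S → op S' with S' → num | ε | num op | E.
E has alternatives sharing prefix 'op S': factor to E → op S E' with E' → num | id num.
E has alternatives sharing prefix 'id': factor to E → id E'' with E'' → id | ε.
S' has alternatives sharing prefix 'num': factor to S' → num S'' with S'' → ε | op.

S -> op S'; E -> S | op S E' | id E''; S' -> ε | E | num S''; E' -> num | id num; E'' -> id | ε; S'' -> ε | op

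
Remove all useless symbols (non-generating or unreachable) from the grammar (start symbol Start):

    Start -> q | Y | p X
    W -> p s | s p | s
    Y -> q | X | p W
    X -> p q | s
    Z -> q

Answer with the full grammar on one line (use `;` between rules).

Generating nonterminals: {Start, W, X, Y, Z}.
Reachable from Start after that: {Start, W, X, Y}.
Removed useless symbols: {Z} and every production mentioning them.

Start -> q | Y | p X; W -> p s | s p | s; Y -> q | X | p W; X -> p q | s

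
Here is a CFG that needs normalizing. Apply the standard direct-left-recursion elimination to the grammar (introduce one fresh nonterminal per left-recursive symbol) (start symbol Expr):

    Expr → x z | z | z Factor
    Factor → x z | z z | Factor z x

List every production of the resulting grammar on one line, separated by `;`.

Left recursion appears on Factor.
For Factor: α = {z x}, β = {x z, z z}. Rewrite as Factor → β Factor1 and Factor1 → α Factor1 | ε.

Expr → x z | z | z Factor; Factor → x z Factor1 | z z Factor1; Factor1 → z x Factor1 | epsilon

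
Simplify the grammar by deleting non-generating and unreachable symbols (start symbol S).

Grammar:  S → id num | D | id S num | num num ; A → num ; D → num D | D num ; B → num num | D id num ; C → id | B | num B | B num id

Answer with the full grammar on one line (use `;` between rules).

Generating nonterminals: {A, B, C, S}.
Reachable from S after that: {S}.
Removed useless symbols: {A, B, C, D} and every production mentioning them.

S → id num | id S num | num num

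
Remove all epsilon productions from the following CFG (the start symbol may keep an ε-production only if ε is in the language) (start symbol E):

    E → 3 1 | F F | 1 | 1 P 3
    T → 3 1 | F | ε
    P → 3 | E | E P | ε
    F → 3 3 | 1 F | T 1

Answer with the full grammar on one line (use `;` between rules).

E → 3 1 | F F | 1 | 1 P 3 | 1 3; T → 3 1 | F; P → 3 | E | E P; F → 3 3 | 1 F | T 1 | 1

The nullable symbols are {P, T}.
ε ∉ L(G), so no ε-production is kept.
Add the nullable-subset variants: E → 1 P 3 gives 1 P 3 | 1 3. F → T 1 gives T 1 | 1.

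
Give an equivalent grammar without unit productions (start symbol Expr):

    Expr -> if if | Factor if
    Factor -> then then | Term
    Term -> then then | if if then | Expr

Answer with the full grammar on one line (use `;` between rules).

Unit pairs: Factor ⇒* {Expr, Term}; Term ⇒* {Expr}.
For every A with A ⇒* B via unit rules, add B's non-unit alternatives to A; then delete every rule of the form X → Y.

Expr -> if if | Factor if; Factor -> then then | if if then | if if | Factor if; Term -> then then | if if then | if if | Factor if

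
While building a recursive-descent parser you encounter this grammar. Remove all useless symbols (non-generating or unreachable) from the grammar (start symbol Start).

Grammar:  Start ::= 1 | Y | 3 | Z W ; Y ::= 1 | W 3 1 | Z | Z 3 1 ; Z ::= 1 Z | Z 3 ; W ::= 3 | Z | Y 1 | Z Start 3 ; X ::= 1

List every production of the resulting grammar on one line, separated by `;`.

Start ::= 1 | Y | 3; Y ::= 1 | W 3 1; W ::= 3 | Y 1

Generating nonterminals: {Start, W, X, Y}.
Reachable from Start after that: {Start, W, Y}.
Removed useless symbols: {X, Z} and every production mentioning them.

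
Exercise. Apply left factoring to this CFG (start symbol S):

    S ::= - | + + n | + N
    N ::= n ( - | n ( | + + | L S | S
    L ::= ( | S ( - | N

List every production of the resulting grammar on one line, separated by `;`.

S has alternatives sharing prefix '+': factor to S → + S' with S' → + n | N.
N has alternatives sharing prefix 'n (': factor to N → n ( N' with N' → - | ε.

S ::= - | + S'; N ::= + + | L S | S | n ( N'; L ::= ( | S ( - | N; S' ::= + n | N; N' ::= - | eps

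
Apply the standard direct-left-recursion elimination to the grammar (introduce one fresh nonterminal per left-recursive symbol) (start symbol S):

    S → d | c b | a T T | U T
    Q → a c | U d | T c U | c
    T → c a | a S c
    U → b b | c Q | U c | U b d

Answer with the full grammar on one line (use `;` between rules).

U is directly left-recursive.
For U: α = {c, b d}, β = {b b, c Q}. Rewrite as U → β U' and U' → α U' | ε.

S → d | c b | a T T | U T; Q → a c | U d | T c U | c; T → c a | a S c; U → b b U' | c Q U'; U' → c U' | b d U' | ε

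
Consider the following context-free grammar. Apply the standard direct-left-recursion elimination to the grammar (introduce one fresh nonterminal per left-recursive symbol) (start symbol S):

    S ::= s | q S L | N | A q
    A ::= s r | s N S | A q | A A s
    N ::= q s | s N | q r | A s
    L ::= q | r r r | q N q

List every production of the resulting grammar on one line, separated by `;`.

S ::= s | q S L | N | A q; A ::= s r A' | s N S A'; N ::= q s | s N | q r | A s; L ::= q | r r r | q N q; A' ::= q A' | A s A' | ε

Directly left-recursive nonterminal: A.
For A: α = {q, A s}, β = {s r, s N S}. Rewrite as A → β A' and A' → α A' | ε.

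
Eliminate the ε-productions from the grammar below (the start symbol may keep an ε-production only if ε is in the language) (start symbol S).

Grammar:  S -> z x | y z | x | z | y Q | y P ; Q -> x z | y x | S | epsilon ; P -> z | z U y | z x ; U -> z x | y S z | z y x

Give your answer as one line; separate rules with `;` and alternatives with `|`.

S -> z x | y z | x | z | y Q | y | y P; Q -> x z | y x | S; P -> z | z U y | z x; U -> z x | y S z | z y x

Nullable nonterminals: {Q}.
ε ∉ L(G), so no ε-production is kept.
For each production, add variants omitting each subset of nullable occurrences: S → y Q gives y Q | y.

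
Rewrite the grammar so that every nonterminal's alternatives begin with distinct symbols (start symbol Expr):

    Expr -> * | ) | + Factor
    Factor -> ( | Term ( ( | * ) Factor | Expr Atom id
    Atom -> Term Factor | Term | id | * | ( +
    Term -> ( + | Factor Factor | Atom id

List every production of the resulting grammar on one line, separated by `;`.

Expr -> * | ) | + Factor; Factor -> ( | Term ( ( | * ) Factor | Expr Atom id; Atom -> id | * | ( + | Term Atom1; Term -> ( + | Factor Factor | Atom id; Atom1 -> Factor | ε

Atom has alternatives sharing prefix 'Term': factor to Atom → Term Atom1 with Atom1 → Factor | ε.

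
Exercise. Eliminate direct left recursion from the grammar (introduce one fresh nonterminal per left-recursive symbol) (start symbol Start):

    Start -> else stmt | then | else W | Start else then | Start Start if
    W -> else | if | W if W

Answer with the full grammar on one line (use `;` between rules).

Start -> else stmt Start1 | then Start1 | else W Start1; W -> else W1 | if W1; Start1 -> else then Start1 | Start if Start1 | ε; W1 -> if W W1 | ε

Left recursion appears on Start, W.
For Start: α = {else then, Start if}, β = {else stmt, then, else W}. Rewrite as Start → β Start1 and Start1 → α Start1 | ε.
For W: α = {if W}, β = {else, if}. Rewrite as W → β W1 and W1 → α W1 | ε.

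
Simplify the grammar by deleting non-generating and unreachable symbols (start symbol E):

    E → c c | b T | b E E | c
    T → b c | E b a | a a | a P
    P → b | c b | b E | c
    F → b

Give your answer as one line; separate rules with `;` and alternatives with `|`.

E → c c | b T | b E E | c; T → b c | E b a | a a | a P; P → b | c b | b E | c

Generating nonterminals: {E, F, P, T}.
Reachable from E after that: {E, P, T}.
Removed useless symbols: {F} and every production mentioning them.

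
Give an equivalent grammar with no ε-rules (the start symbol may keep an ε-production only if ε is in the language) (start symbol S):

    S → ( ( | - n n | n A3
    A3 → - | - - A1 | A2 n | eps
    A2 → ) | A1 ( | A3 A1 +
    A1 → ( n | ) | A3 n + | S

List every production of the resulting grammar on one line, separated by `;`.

S → ( ( | - n n | n A3 | n; A3 → - | - - A1 | A2 n; A2 → ) | A1 ( | A3 A1 + | A1 +; A1 → ( n | ) | A3 n + | n + | S

The nullable symbols are {A3}.
ε ∉ L(G), so no ε-production is kept.
Add the nullable-subset variants: S → n A3 gives n A3 | n. A2 → A3 A1 + gives A3 A1 + | A1 +. A1 → A3 n + gives A3 n + | n +.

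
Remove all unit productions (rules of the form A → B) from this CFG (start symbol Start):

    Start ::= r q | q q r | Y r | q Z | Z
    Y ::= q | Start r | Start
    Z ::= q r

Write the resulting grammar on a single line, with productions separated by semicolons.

Unit pairs: Start ⇒* {Z}; Y ⇒* {Start, Z}.
Replace each nonterminal's rules with the union of the non-unit rules of every nonterminal it unit-derives.

Start ::= q r | r q | q q r | Y r | q Z; Y ::= q r | r q | q q r | Y r | q Z | q | Start r; Z ::= q r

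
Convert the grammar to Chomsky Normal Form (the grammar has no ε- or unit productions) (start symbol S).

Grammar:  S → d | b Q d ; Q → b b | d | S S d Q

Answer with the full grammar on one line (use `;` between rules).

S → d | X1 Y1; Q → X1 X1 | d | S Y2; X1 → b; X2 → d; Y1 → Q X2; Y2 → S Y3; Y3 → X2 Q

Introduce a nonterminal for each terminal appearing in a rule of length ≥ 2: X1 → b, X2 → d.
Binarize each right-hand side of length ≥ 3 by chaining fresh nonterminals (Y1, Y2, …): affected rules were S → X1 Q X2; Q → S S X2 Q.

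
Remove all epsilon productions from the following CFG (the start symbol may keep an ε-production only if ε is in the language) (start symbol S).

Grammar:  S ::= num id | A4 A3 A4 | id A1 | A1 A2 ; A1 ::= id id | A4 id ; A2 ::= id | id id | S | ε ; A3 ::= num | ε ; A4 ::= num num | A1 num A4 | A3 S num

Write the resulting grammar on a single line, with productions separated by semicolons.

S ::= num id | A4 A3 A4 | A4 A4 | id A1 | A1 A2 | A1; A1 ::= id id | A4 id; A2 ::= id | id id | S; A3 ::= num; A4 ::= num num | A1 num A4 | A3 S num | S num

Nullable set = {A2, A3}.
ε ∉ L(G), so no ε-production is kept.
Expand every rule over subsets of its nullable positions: S → A4 A3 A4 gives A4 A3 A4 | A4 A4. S → A1 A2 gives A1 A2 | A1. A4 → A3 S num gives A3 S num | S num.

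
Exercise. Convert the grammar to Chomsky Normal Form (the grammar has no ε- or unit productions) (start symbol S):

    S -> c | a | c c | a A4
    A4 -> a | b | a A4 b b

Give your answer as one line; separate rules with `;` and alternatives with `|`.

S -> c | a | X1 X1 | X2 A4; A4 -> a | b | X2 Y1; X1 -> c; X2 -> a; X3 -> b; Y1 -> A4 Y2; Y2 -> X3 X3

Introduce a nonterminal for each terminal appearing in a rule of length ≥ 2: X1 → c, X2 → a, X3 → b.
Binarize each right-hand side of length ≥ 3 by chaining fresh nonterminals (Y1, Y2, …): affected rules were A4 → X2 A4 X3 X3.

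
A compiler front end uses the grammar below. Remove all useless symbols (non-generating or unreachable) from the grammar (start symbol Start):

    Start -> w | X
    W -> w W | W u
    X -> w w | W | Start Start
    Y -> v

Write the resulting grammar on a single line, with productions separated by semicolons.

Start -> w | X; X -> w w | Start Start

Generating nonterminals: {Start, X, Y}.
Reachable from Start after that: {Start, X}.
Removed useless symbols: {W, Y} and every production mentioning them.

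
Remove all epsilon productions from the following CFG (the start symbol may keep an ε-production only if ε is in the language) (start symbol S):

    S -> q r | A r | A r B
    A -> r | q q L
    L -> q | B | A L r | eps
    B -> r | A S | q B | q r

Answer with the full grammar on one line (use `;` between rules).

Nullable nonterminals: {L}.
ε ∉ L(G), so no ε-production is kept.
Add the nullable-subset variants: A → q q L gives q q L | q q. L → A L r gives A L r | A r.

S -> q r | A r | A r B; A -> r | q q L | q q; L -> q | B | A L r | A r; B -> r | A S | q B | q r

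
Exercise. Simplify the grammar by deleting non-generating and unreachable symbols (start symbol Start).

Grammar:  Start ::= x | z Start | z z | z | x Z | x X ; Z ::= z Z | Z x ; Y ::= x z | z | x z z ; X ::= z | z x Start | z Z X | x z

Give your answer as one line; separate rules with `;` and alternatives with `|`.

Start ::= x | z Start | z z | z | x X; X ::= z | z x Start | x z

Generating nonterminals: {Start, X, Y}.
Reachable from Start after that: {Start, X}.
Removed useless symbols: {Y, Z} and every production mentioning them.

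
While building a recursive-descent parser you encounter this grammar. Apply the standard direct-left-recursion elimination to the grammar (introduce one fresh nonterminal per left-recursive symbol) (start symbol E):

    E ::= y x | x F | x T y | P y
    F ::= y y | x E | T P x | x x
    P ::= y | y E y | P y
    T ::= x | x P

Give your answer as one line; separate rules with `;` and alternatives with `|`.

P is directly left-recursive.
For P: α = {y}, β = {y, y E y}. Rewrite as P → β P' and P' → α P' | ε.

E ::= y x | x F | x T y | P y; F ::= y y | x E | T P x | x x; P ::= y P' | y E y P'; T ::= x | x P; P' ::= y P' | ε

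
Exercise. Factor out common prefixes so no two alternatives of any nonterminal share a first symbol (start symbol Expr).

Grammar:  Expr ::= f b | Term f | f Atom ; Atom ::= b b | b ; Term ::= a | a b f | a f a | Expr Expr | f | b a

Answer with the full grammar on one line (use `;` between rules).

Expr ::= Term f | f Expr1; Atom ::= b Atom1; Term ::= Expr Expr | f | b a | a Term1; Expr1 ::= b | Atom; Atom1 ::= b | eps; Term1 ::= eps | b f | f a

Expr has alternatives sharing prefix 'f': factor to Expr → f Expr1 with Expr1 → b | Atom.
Atom has alternatives sharing prefix 'b': factor to Atom → b Atom1 with Atom1 → b | ε.
Term has alternatives sharing prefix 'a': factor to Term → a Term1 with Term1 → ε | b f | f a.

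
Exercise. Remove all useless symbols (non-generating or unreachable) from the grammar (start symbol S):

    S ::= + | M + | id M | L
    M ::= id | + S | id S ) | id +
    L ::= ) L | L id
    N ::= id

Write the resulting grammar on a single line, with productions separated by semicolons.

Generating nonterminals: {M, N, S}.
Reachable from S after that: {M, S}.
Removed useless symbols: {L, N} and every production mentioning them.

S ::= + | M + | id M; M ::= id | + S | id S ) | id +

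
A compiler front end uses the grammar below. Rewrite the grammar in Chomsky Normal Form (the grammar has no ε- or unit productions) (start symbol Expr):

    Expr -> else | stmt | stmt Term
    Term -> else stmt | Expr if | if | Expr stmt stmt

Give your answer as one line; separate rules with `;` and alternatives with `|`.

Introduce a nonterminal for each terminal appearing in a rule of length ≥ 2: X1 → stmt, X2 → else, X3 → if.
Binarize each right-hand side of length ≥ 3 by chaining fresh nonterminals (Y1, Y2, …): affected rules were Term → Expr X1 X1.

Expr -> else | stmt | X1 Term; Term -> X2 X1 | Expr X3 | if | Expr Y1; X1 -> stmt; X2 -> else; X3 -> if; Y1 -> X1 X1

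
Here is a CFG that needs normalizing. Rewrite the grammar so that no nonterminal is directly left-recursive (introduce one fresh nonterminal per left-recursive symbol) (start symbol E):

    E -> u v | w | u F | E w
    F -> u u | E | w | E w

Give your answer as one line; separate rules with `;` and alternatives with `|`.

E is directly left-recursive.
For E: α = {w}, β = {u v, w, u F}. Rewrite as E → β E' and E' → α E' | ε.

E -> u v E' | w E' | u F E'; F -> u u | E | w | E w; E' -> w E' | ε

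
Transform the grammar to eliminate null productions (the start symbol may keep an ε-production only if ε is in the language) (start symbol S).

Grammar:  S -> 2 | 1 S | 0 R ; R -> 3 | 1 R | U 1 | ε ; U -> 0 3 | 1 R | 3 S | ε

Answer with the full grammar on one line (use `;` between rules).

Nullable set = {R, U}.
ε ∉ L(G), so no ε-production is kept.
Expand every rule over subsets of its nullable positions: S → 0 R gives 0 R | 0. R → 1 R gives 1 R | 1. U → 1 R gives 1 R | 1.

S -> 2 | 1 S | 0 R | 0; R -> 3 | 1 R | 1 | U 1; U -> 0 3 | 1 R | 1 | 3 S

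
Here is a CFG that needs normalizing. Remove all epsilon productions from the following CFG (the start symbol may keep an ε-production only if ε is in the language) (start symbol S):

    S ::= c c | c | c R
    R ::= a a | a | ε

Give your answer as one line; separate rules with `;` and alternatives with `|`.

The nullable symbols are {R}.
ε ∉ L(G), so no ε-production is kept.

S ::= c c | c | c R; R ::= a a | a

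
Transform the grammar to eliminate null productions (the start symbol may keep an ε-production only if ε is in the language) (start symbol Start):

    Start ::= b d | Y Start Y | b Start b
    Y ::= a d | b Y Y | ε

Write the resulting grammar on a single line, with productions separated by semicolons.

Start ::= b d | Y Start Y | Y Start | Start Y | b Start b; Y ::= a d | b Y Y | b Y | b

Nullable nonterminals: {Y}.
ε ∉ L(G), so no ε-production is kept.
Add the nullable-subset variants: Start → Y Start Y gives Y Start Y | Y Start | Start Y. Y → b Y Y gives b Y Y | b Y | b.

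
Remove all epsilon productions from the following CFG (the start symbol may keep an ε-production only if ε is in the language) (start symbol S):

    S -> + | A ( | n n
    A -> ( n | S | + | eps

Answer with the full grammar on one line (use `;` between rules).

S -> + | A ( | ( | n n; A -> ( n | S | +

The nullable symbols are {A}.
ε ∉ L(G), so no ε-production is kept.
Add the nullable-subset variants: S → A ( gives A ( | (.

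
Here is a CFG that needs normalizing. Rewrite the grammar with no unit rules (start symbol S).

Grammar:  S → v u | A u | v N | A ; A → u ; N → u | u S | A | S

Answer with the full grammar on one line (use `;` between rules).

S → v u | A u | v N | u; A → u; N → v u | A u | v N | u | u S

Unit pairs: N ⇒* {A, S}; S ⇒* {A}.
For every A with A ⇒* B via unit rules, add B's non-unit alternatives to A; then delete every rule of the form X → Y.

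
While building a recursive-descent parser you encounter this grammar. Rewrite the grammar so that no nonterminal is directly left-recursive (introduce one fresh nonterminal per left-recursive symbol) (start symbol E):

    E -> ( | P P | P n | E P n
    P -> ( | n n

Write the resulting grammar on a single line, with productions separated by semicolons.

E is directly left-recursive.
For E: α = {P n}, β = {(, P P, P n}. Rewrite as E → β E' and E' → α E' | ε.

E -> ( E' | P P E' | P n E'; P -> ( | n n; E' -> P n E' | epsilon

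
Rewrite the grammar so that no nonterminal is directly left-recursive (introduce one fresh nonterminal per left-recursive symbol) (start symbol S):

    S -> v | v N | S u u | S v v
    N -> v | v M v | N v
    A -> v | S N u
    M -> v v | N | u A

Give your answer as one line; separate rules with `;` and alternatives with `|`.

S -> v S' | v N S'; N -> v N' | v M v N'; A -> v | S N u; M -> v v | N | u A; S' -> u u S' | v v S' | ε; N' -> v N' | ε

Left recursion appears on S, N.
For S: α = {u u, v v}, β = {v, v N}. Rewrite as S → β S' and S' → α S' | ε.
For N: α = {v}, β = {v, v M v}. Rewrite as N → β N' and N' → α N' | ε.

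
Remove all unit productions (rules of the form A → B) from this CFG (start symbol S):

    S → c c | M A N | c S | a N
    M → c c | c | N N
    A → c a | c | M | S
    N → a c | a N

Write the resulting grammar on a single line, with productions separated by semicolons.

S → c c | M A N | c S | a N; M → c c | c | N N; A → c c | M A N | c S | a N | c a | c | N N; N → a c | a N

Unit pairs: A ⇒* {M, S}.
For every A with A ⇒* B via unit rules, add B's non-unit alternatives to A; then delete every rule of the form X → Y.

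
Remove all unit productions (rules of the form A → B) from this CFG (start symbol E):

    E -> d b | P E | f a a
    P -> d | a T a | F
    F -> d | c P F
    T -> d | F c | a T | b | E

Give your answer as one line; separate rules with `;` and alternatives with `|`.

E -> d b | P E | f a a; P -> d | c P F | a T a; F -> d | c P F; T -> d b | P E | f a a | d | F c | a T | b

Unit pairs: P ⇒* {F}; T ⇒* {E}.
For every A with A ⇒* B via unit rules, add B's non-unit alternatives to A; then delete every rule of the form X → Y.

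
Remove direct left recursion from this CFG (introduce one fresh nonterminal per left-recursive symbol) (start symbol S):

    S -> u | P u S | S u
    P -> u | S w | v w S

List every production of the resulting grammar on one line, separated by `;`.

S -> u S' | P u S S'; P -> u | S w | v w S; S' -> u S' | ε

Directly left-recursive nonterminal: S.
For S: α = {u}, β = {u, P u S}. Rewrite as S → β S' and S' → α S' | ε.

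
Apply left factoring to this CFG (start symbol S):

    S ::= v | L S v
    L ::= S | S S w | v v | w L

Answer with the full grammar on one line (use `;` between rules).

S ::= v | L S v; L ::= v v | w L | S L'; L' ::= ε | S w

L has alternatives sharing prefix 'S': factor to L → S L' with L' → ε | S w.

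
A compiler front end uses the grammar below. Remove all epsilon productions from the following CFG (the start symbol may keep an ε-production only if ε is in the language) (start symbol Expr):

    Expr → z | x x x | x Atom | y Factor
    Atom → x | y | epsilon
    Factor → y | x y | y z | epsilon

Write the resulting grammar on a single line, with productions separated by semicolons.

Expr → z | x x x | x Atom | x | y Factor | y; Atom → x | y; Factor → y | x y | y z

Nullable nonterminals: {Atom, Factor}.
ε ∉ L(G), so no ε-production is kept.
Add the nullable-subset variants: Expr → x Atom gives x Atom | x. Expr → y Factor gives y Factor | y.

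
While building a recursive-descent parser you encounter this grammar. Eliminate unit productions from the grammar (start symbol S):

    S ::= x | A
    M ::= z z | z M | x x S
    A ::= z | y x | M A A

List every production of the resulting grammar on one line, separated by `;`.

S ::= x | z | y x | M A A; M ::= z z | z M | x x S; A ::= z | y x | M A A

Unit pairs: S ⇒* {A}.
For every A with A ⇒* B via unit rules, add B's non-unit alternatives to A; then delete every rule of the form X → Y.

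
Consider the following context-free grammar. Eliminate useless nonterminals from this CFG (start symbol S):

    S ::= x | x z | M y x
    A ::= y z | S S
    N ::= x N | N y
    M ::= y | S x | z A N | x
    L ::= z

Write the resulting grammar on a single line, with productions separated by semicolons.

S ::= x | x z | M y x; M ::= y | S x | x

Generating nonterminals: {A, L, M, S}.
Reachable from S after that: {M, S}.
Removed useless symbols: {A, L, N} and every production mentioning them.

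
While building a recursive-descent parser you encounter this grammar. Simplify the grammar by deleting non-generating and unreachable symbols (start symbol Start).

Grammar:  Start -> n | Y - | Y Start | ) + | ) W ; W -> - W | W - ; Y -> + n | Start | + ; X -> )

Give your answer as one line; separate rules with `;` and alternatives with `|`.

Start -> n | Y - | Y Start | ) +; Y -> + n | Start | +

Generating nonterminals: {Start, X, Y}.
Reachable from Start after that: {Start, Y}.
Removed useless symbols: {W, X} and every production mentioning them.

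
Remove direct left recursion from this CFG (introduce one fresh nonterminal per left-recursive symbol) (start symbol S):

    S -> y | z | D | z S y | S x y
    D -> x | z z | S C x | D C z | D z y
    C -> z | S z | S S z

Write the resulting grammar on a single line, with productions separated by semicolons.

Left recursion appears on S, D.
For S: α = {x y}, β = {y, z, D, z S y}. Rewrite as S → β S' and S' → α S' | ε.
For D: α = {C z, z y}, β = {x, z z, S C x}. Rewrite as D → β D' and D' → α D' | ε.

S -> y S' | z S' | D S' | z S y S'; D -> x D' | z z D' | S C x D'; C -> z | S z | S S z; S' -> x y S' | epsilon; D' -> C z D' | z y D' | epsilon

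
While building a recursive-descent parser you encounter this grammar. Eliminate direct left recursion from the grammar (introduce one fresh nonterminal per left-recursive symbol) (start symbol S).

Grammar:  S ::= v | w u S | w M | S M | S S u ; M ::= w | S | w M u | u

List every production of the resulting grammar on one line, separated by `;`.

Directly left-recursive nonterminal: S.
For S: α = {M, S u}, β = {v, w u S, w M}. Rewrite as S → β S' and S' → α S' | ε.

S ::= v S' | w u S S' | w M S'; M ::= w | S | w M u | u; S' ::= M S' | S u S' | ε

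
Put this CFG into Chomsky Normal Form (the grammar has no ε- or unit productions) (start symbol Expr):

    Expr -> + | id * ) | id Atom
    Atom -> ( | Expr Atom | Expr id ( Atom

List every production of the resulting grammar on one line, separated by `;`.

Introduce a nonterminal for each terminal appearing in a rule of length ≥ 2: X1 → id, X2 → *, X3 → ), X4 → (.
Binarize each right-hand side of length ≥ 3 by chaining fresh nonterminals (Y1, Y2, …): affected rules were Expr → X1 X2 X3; Atom → Expr X1 X4 Atom.

Expr -> + | X1 Y1 | X1 Atom; Atom -> ( | Expr Atom | Expr Y2; X1 -> id; X2 -> *; X3 -> ); X4 -> (; Y1 -> X2 X3; Y2 -> X1 Y3; Y3 -> X4 Atom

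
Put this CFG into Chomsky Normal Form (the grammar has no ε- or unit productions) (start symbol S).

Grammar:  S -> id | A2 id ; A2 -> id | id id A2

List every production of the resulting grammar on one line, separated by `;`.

S -> id | A2 X1; A2 -> id | X1 Y1; X1 -> id; Y1 -> X1 A2

Introduce a nonterminal for each terminal appearing in a rule of length ≥ 2: X1 → id.
Binarize each right-hand side of length ≥ 3 by chaining fresh nonterminals (Y1, Y2, …): affected rules were A2 → X1 X1 A2.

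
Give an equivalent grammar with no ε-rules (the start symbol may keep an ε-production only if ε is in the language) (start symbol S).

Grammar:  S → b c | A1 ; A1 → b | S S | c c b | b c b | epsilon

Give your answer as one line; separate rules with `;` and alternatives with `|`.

Nullable set = {A1, S}.
ε ∈ L(G) since S is nullable, so keep S → ε.
For each production, add variants omitting each subset of nullable occurrences: A1 → S S gives S S | S.

S → b c | A1 | epsilon; A1 → b | S S | S | c c b | b c b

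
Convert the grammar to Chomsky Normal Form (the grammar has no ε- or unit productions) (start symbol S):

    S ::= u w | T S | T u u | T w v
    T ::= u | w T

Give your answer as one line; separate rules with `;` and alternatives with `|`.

S ::= X1 X2 | T S | T Y1 | T Y2; T ::= u | X2 T; X1 ::= u; X2 ::= w; X3 ::= v; Y1 ::= X1 X1; Y2 ::= X2 X3

Introduce a nonterminal for each terminal appearing in a rule of length ≥ 2: X1 → u, X2 → w, X3 → v.
Binarize each right-hand side of length ≥ 3 by chaining fresh nonterminals (Y1, Y2, …): affected rules were S → T X1 X1; S → T X2 X3.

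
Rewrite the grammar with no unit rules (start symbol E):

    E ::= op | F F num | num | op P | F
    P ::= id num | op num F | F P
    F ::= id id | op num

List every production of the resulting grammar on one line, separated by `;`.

Unit pairs: E ⇒* {F}.
For each unit pair (A, B), copy every non-unit production of B to A, then drop all unit productions.

E ::= op | F F num | num | op P | id id | op num; P ::= id num | op num F | F P; F ::= id id | op num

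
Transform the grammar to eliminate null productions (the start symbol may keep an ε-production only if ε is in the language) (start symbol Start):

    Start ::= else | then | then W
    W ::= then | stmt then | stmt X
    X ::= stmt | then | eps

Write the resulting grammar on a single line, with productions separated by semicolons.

The nullable symbols are {X}.
ε ∉ L(G), so no ε-production is kept.
For each production, add variants omitting each subset of nullable occurrences: W → stmt X gives stmt X | stmt.

Start ::= else | then | then W; W ::= then | stmt then | stmt X | stmt; X ::= stmt | then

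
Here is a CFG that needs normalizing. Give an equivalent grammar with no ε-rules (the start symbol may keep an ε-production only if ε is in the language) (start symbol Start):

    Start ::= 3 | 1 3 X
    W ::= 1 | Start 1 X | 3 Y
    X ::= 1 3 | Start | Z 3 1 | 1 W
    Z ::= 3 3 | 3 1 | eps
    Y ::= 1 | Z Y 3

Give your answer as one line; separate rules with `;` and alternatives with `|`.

Start ::= 3 | 1 3 X; W ::= 1 | Start 1 X | 3 Y; X ::= 1 3 | Start | Z 3 1 | 3 1 | 1 W; Z ::= 3 3 | 3 1; Y ::= 1 | Z Y 3 | Y 3

Nullable nonterminals: {Z}.
ε ∉ L(G), so no ε-production is kept.
Add the nullable-subset variants: X → Z 3 1 gives Z 3 1 | 3 1. Y → Z Y 3 gives Z Y 3 | Y 3.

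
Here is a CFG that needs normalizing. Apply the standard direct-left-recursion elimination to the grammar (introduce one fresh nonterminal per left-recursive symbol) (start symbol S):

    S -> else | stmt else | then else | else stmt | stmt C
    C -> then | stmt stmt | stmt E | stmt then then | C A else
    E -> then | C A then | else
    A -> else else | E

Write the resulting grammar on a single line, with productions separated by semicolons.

S -> else | stmt else | then else | else stmt | stmt C; C -> then C' | stmt stmt C' | stmt E C' | stmt then then C'; E -> then | C A then | else; A -> else else | E; C' -> A else C' | ε

Directly left-recursive nonterminal: C.
For C: α = {A else}, β = {then, stmt stmt, stmt E, stmt then then}. Rewrite as C → β C' and C' → α C' | ε.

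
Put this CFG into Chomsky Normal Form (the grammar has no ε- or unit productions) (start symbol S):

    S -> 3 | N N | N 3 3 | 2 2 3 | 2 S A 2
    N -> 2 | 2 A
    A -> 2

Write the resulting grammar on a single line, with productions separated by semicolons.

S -> 3 | N N | N Y1 | X2 Y2 | X2 Y3; N -> 2 | X2 A; A -> 2; X1 -> 3; X2 -> 2; Y1 -> X1 X1; Y2 -> X2 X1; Y3 -> S Y4; Y4 -> A X2

Introduce a nonterminal for each terminal appearing in a rule of length ≥ 2: X1 → 3, X2 → 2.
Binarize each right-hand side of length ≥ 3 by chaining fresh nonterminals (Y1, Y2, …): affected rules were S → N X1 X1; S → X2 X2 X1; S → X2 S A X2.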